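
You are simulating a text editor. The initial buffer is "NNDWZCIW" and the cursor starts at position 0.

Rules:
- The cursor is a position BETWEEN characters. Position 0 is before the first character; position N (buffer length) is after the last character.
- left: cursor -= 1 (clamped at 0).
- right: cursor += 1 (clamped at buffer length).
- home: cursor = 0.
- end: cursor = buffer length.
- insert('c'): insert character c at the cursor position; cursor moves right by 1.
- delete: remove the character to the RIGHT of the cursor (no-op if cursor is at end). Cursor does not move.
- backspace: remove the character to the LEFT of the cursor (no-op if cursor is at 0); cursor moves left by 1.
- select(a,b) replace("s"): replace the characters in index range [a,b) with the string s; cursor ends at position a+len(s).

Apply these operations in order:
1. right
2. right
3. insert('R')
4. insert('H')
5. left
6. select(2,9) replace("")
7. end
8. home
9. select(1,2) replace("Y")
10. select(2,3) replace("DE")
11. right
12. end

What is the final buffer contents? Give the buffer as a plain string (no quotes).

After op 1 (right): buf='NNDWZCIW' cursor=1
After op 2 (right): buf='NNDWZCIW' cursor=2
After op 3 (insert('R')): buf='NNRDWZCIW' cursor=3
After op 4 (insert('H')): buf='NNRHDWZCIW' cursor=4
After op 5 (left): buf='NNRHDWZCIW' cursor=3
After op 6 (select(2,9) replace("")): buf='NNW' cursor=2
After op 7 (end): buf='NNW' cursor=3
After op 8 (home): buf='NNW' cursor=0
After op 9 (select(1,2) replace("Y")): buf='NYW' cursor=2
After op 10 (select(2,3) replace("DE")): buf='NYDE' cursor=4
After op 11 (right): buf='NYDE' cursor=4
After op 12 (end): buf='NYDE' cursor=4

Answer: NYDE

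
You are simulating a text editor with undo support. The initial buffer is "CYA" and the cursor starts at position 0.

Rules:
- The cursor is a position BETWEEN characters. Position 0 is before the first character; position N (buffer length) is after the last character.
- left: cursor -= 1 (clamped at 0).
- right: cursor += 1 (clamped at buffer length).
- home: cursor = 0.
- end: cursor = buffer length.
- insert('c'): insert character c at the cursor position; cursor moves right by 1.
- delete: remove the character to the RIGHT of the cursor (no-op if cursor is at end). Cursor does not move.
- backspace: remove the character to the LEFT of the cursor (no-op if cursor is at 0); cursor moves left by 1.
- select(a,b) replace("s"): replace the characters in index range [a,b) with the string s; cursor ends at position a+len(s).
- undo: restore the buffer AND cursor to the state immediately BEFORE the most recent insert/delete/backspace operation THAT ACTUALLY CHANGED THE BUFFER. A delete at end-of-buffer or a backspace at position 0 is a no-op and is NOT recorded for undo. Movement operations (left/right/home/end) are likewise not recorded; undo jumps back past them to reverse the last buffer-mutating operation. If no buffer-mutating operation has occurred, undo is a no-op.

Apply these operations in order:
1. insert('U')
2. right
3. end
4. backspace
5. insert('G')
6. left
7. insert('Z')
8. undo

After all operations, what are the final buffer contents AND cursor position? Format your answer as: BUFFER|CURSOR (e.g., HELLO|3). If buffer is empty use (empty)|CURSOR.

Answer: UCYG|3

Derivation:
After op 1 (insert('U')): buf='UCYA' cursor=1
After op 2 (right): buf='UCYA' cursor=2
After op 3 (end): buf='UCYA' cursor=4
After op 4 (backspace): buf='UCY' cursor=3
After op 5 (insert('G')): buf='UCYG' cursor=4
After op 6 (left): buf='UCYG' cursor=3
After op 7 (insert('Z')): buf='UCYZG' cursor=4
After op 8 (undo): buf='UCYG' cursor=3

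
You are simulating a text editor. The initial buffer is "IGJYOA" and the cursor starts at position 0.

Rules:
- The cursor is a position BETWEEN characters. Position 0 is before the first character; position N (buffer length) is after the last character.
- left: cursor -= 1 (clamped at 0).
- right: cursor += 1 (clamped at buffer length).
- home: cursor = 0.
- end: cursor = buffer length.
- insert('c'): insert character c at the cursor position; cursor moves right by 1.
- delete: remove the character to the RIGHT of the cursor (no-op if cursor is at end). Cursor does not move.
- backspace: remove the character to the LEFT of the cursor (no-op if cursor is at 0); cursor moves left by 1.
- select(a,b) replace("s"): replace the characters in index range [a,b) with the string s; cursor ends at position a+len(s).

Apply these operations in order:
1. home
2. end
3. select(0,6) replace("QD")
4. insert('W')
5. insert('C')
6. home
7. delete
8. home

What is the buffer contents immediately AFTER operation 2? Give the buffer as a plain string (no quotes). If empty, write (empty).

After op 1 (home): buf='IGJYOA' cursor=0
After op 2 (end): buf='IGJYOA' cursor=6

Answer: IGJYOA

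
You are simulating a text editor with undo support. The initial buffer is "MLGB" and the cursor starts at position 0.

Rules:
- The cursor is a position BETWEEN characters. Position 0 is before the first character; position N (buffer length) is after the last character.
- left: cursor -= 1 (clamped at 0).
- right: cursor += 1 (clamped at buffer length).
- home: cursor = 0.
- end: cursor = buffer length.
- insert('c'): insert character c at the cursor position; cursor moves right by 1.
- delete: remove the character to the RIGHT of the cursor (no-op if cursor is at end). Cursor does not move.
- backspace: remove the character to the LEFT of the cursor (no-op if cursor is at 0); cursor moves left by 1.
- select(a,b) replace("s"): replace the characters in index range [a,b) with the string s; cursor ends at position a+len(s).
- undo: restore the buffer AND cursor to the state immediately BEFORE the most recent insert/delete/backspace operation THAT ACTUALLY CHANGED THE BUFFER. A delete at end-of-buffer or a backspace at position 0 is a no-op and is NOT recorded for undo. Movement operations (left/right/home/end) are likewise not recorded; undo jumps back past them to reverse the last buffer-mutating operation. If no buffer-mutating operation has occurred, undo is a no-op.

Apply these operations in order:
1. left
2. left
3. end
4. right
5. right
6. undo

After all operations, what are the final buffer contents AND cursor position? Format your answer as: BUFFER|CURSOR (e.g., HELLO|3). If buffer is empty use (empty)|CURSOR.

After op 1 (left): buf='MLGB' cursor=0
After op 2 (left): buf='MLGB' cursor=0
After op 3 (end): buf='MLGB' cursor=4
After op 4 (right): buf='MLGB' cursor=4
After op 5 (right): buf='MLGB' cursor=4
After op 6 (undo): buf='MLGB' cursor=4

Answer: MLGB|4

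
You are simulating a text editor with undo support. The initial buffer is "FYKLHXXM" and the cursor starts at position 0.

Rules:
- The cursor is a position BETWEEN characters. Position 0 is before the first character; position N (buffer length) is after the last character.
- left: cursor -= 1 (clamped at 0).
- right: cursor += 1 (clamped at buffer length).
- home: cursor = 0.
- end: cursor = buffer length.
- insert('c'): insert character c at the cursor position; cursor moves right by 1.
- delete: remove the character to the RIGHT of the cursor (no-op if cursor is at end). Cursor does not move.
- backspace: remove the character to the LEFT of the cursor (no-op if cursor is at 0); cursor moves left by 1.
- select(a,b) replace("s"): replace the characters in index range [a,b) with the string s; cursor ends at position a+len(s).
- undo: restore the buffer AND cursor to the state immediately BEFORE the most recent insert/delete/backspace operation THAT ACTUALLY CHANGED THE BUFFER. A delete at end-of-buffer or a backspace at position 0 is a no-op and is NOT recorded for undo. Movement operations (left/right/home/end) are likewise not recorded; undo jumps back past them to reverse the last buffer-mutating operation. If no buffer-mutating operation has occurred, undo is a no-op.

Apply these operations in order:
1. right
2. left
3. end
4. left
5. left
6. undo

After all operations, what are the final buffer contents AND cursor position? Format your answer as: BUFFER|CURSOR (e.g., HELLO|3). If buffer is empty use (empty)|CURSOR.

Answer: FYKLHXXM|6

Derivation:
After op 1 (right): buf='FYKLHXXM' cursor=1
After op 2 (left): buf='FYKLHXXM' cursor=0
After op 3 (end): buf='FYKLHXXM' cursor=8
After op 4 (left): buf='FYKLHXXM' cursor=7
After op 5 (left): buf='FYKLHXXM' cursor=6
After op 6 (undo): buf='FYKLHXXM' cursor=6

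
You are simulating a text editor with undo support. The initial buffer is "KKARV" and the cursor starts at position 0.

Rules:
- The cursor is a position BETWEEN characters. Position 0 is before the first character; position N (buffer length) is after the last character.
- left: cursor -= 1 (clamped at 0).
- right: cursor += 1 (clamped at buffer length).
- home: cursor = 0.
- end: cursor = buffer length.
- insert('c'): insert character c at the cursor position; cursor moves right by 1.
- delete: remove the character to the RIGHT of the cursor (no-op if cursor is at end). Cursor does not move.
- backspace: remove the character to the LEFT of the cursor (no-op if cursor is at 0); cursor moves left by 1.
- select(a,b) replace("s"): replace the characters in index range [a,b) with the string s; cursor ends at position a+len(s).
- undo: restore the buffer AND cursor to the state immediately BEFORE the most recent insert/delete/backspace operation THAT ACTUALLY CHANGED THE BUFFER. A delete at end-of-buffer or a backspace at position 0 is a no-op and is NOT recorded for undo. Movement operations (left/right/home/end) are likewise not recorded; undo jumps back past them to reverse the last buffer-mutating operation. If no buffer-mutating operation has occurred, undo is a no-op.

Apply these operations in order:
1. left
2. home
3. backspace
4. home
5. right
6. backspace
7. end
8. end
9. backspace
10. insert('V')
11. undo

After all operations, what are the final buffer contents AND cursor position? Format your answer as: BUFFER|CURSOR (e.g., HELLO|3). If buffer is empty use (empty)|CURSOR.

After op 1 (left): buf='KKARV' cursor=0
After op 2 (home): buf='KKARV' cursor=0
After op 3 (backspace): buf='KKARV' cursor=0
After op 4 (home): buf='KKARV' cursor=0
After op 5 (right): buf='KKARV' cursor=1
After op 6 (backspace): buf='KARV' cursor=0
After op 7 (end): buf='KARV' cursor=4
After op 8 (end): buf='KARV' cursor=4
After op 9 (backspace): buf='KAR' cursor=3
After op 10 (insert('V')): buf='KARV' cursor=4
After op 11 (undo): buf='KAR' cursor=3

Answer: KAR|3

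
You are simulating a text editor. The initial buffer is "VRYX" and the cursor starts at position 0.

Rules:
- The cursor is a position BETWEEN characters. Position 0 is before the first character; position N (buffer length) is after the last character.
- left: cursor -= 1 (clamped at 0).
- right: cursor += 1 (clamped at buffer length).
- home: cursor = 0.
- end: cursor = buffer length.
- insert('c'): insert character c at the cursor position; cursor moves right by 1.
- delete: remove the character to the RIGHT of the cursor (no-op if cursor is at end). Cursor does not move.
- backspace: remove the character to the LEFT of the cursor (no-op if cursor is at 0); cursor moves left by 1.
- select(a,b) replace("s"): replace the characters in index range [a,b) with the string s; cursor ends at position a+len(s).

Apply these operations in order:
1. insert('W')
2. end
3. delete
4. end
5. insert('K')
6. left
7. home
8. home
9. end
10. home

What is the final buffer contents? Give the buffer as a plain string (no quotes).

Answer: WVRYXK

Derivation:
After op 1 (insert('W')): buf='WVRYX' cursor=1
After op 2 (end): buf='WVRYX' cursor=5
After op 3 (delete): buf='WVRYX' cursor=5
After op 4 (end): buf='WVRYX' cursor=5
After op 5 (insert('K')): buf='WVRYXK' cursor=6
After op 6 (left): buf='WVRYXK' cursor=5
After op 7 (home): buf='WVRYXK' cursor=0
After op 8 (home): buf='WVRYXK' cursor=0
After op 9 (end): buf='WVRYXK' cursor=6
After op 10 (home): buf='WVRYXK' cursor=0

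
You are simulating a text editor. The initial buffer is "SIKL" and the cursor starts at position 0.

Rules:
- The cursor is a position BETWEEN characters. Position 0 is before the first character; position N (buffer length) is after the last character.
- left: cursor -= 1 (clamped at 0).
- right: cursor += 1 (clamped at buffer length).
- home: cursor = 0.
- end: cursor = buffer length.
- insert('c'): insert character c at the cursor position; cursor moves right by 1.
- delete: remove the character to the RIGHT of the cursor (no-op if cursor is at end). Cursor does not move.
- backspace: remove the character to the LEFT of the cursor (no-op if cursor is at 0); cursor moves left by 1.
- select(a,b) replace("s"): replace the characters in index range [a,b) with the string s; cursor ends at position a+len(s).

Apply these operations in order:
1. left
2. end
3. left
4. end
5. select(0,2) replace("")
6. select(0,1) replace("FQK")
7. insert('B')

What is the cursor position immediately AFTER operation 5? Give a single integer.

After op 1 (left): buf='SIKL' cursor=0
After op 2 (end): buf='SIKL' cursor=4
After op 3 (left): buf='SIKL' cursor=3
After op 4 (end): buf='SIKL' cursor=4
After op 5 (select(0,2) replace("")): buf='KL' cursor=0

Answer: 0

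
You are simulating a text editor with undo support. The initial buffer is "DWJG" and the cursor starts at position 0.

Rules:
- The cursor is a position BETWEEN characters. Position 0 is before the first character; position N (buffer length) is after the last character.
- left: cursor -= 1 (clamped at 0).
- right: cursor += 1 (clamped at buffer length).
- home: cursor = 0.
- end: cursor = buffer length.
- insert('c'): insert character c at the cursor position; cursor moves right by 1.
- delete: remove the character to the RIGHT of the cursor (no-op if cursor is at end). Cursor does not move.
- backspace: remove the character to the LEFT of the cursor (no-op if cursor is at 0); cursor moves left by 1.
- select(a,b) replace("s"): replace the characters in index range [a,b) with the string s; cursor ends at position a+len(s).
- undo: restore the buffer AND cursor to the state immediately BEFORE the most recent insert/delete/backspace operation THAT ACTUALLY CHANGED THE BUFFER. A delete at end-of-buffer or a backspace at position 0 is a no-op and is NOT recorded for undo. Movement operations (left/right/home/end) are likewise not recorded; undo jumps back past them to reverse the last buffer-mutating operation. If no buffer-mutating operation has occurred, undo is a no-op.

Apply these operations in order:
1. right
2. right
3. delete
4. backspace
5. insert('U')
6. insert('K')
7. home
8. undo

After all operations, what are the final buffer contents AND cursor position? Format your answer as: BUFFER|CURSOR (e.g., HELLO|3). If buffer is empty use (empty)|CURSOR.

Answer: DUG|2

Derivation:
After op 1 (right): buf='DWJG' cursor=1
After op 2 (right): buf='DWJG' cursor=2
After op 3 (delete): buf='DWG' cursor=2
After op 4 (backspace): buf='DG' cursor=1
After op 5 (insert('U')): buf='DUG' cursor=2
After op 6 (insert('K')): buf='DUKG' cursor=3
After op 7 (home): buf='DUKG' cursor=0
After op 8 (undo): buf='DUG' cursor=2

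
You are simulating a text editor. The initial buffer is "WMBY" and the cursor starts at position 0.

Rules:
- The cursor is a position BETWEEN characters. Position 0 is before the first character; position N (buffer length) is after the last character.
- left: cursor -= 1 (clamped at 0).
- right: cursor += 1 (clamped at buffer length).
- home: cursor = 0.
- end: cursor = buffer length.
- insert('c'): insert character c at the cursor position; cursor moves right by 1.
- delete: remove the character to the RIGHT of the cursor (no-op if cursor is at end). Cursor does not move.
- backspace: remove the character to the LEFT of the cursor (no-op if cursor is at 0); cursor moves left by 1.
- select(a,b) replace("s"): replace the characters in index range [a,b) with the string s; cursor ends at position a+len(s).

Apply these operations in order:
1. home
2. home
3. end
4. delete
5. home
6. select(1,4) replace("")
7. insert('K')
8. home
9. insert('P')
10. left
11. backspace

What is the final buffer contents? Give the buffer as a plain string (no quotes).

Answer: PWK

Derivation:
After op 1 (home): buf='WMBY' cursor=0
After op 2 (home): buf='WMBY' cursor=0
After op 3 (end): buf='WMBY' cursor=4
After op 4 (delete): buf='WMBY' cursor=4
After op 5 (home): buf='WMBY' cursor=0
After op 6 (select(1,4) replace("")): buf='W' cursor=1
After op 7 (insert('K')): buf='WK' cursor=2
After op 8 (home): buf='WK' cursor=0
After op 9 (insert('P')): buf='PWK' cursor=1
After op 10 (left): buf='PWK' cursor=0
After op 11 (backspace): buf='PWK' cursor=0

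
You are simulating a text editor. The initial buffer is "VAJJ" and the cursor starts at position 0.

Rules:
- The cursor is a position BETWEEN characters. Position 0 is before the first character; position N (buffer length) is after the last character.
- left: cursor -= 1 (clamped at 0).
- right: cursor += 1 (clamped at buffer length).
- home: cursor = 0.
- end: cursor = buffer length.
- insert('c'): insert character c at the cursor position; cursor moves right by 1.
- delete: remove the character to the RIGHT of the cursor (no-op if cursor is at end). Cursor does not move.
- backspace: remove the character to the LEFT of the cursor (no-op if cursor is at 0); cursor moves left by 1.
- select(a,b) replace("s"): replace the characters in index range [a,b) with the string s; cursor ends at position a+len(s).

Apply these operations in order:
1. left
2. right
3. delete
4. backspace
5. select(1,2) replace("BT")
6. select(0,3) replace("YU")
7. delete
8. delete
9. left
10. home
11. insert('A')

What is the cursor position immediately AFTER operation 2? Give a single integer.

Answer: 1

Derivation:
After op 1 (left): buf='VAJJ' cursor=0
After op 2 (right): buf='VAJJ' cursor=1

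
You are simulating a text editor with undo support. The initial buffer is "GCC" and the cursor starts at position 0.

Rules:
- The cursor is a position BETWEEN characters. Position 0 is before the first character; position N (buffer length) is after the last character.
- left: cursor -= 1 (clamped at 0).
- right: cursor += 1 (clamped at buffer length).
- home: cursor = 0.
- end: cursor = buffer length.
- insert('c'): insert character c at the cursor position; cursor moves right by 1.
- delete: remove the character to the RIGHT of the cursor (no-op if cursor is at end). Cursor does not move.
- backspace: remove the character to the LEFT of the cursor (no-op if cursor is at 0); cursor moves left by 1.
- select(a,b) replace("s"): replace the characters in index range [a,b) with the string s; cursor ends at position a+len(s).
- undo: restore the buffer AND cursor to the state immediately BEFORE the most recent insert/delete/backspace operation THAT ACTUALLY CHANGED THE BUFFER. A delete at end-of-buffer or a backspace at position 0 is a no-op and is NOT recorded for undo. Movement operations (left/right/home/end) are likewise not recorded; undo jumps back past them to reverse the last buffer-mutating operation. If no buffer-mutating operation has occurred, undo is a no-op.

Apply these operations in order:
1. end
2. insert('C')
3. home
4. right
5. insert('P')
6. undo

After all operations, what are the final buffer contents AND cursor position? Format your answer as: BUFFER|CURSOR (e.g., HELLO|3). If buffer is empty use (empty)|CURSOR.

Answer: GCCC|1

Derivation:
After op 1 (end): buf='GCC' cursor=3
After op 2 (insert('C')): buf='GCCC' cursor=4
After op 3 (home): buf='GCCC' cursor=0
After op 4 (right): buf='GCCC' cursor=1
After op 5 (insert('P')): buf='GPCCC' cursor=2
After op 6 (undo): buf='GCCC' cursor=1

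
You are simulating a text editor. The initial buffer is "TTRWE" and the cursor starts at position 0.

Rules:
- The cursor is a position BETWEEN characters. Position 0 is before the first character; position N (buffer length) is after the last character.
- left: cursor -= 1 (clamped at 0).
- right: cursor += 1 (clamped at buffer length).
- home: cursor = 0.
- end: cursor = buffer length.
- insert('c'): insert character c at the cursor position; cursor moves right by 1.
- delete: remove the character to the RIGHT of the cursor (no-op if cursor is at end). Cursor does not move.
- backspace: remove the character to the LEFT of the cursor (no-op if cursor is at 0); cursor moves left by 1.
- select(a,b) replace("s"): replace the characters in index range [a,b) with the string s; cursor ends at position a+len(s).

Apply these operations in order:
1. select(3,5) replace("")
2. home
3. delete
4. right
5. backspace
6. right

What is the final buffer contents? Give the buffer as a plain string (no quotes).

After op 1 (select(3,5) replace("")): buf='TTR' cursor=3
After op 2 (home): buf='TTR' cursor=0
After op 3 (delete): buf='TR' cursor=0
After op 4 (right): buf='TR' cursor=1
After op 5 (backspace): buf='R' cursor=0
After op 6 (right): buf='R' cursor=1

Answer: R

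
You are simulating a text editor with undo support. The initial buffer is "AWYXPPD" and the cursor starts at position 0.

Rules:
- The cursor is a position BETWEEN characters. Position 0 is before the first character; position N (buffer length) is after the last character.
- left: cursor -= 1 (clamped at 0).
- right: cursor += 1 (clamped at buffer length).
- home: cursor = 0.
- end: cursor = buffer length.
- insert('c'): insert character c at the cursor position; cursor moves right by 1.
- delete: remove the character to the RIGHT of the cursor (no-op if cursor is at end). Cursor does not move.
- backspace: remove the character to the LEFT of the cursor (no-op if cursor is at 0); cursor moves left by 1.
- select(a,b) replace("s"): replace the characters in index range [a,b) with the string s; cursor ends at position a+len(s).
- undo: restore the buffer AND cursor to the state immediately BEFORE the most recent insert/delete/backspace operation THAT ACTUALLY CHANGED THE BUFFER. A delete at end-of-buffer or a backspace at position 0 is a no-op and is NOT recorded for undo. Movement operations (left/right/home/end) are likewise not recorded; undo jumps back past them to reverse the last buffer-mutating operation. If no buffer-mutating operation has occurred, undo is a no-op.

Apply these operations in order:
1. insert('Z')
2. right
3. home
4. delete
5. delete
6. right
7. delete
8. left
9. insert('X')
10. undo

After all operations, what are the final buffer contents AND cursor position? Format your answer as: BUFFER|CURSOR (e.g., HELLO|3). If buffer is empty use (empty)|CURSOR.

Answer: WXPPD|0

Derivation:
After op 1 (insert('Z')): buf='ZAWYXPPD' cursor=1
After op 2 (right): buf='ZAWYXPPD' cursor=2
After op 3 (home): buf='ZAWYXPPD' cursor=0
After op 4 (delete): buf='AWYXPPD' cursor=0
After op 5 (delete): buf='WYXPPD' cursor=0
After op 6 (right): buf='WYXPPD' cursor=1
After op 7 (delete): buf='WXPPD' cursor=1
After op 8 (left): buf='WXPPD' cursor=0
After op 9 (insert('X')): buf='XWXPPD' cursor=1
After op 10 (undo): buf='WXPPD' cursor=0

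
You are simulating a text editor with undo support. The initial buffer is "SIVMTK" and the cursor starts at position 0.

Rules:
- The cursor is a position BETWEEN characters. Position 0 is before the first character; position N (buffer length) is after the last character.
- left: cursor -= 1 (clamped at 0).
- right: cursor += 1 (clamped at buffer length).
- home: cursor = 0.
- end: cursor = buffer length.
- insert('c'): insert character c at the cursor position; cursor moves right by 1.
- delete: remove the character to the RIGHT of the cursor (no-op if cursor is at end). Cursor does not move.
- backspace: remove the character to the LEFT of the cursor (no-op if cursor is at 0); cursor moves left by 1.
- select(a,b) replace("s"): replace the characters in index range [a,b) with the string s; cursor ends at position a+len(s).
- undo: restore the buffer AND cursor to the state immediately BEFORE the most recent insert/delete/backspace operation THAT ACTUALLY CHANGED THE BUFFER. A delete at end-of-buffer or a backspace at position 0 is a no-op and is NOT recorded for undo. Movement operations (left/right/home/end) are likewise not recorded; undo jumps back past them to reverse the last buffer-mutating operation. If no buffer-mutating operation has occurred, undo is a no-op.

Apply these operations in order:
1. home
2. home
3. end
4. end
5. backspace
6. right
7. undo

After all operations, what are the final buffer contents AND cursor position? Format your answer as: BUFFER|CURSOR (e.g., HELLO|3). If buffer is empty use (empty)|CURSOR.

Answer: SIVMTK|6

Derivation:
After op 1 (home): buf='SIVMTK' cursor=0
After op 2 (home): buf='SIVMTK' cursor=0
After op 3 (end): buf='SIVMTK' cursor=6
After op 4 (end): buf='SIVMTK' cursor=6
After op 5 (backspace): buf='SIVMT' cursor=5
After op 6 (right): buf='SIVMT' cursor=5
After op 7 (undo): buf='SIVMTK' cursor=6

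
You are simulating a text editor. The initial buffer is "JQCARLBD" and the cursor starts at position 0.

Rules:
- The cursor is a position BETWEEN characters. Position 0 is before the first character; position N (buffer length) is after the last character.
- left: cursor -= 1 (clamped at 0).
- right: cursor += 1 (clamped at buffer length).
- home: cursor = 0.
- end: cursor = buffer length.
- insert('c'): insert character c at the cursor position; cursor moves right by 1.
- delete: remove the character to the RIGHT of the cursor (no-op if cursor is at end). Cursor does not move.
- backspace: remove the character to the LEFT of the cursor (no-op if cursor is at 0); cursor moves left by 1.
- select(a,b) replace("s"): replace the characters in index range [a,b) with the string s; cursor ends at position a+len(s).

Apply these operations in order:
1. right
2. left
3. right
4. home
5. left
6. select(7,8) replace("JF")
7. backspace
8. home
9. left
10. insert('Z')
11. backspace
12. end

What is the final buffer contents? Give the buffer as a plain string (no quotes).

After op 1 (right): buf='JQCARLBD' cursor=1
After op 2 (left): buf='JQCARLBD' cursor=0
After op 3 (right): buf='JQCARLBD' cursor=1
After op 4 (home): buf='JQCARLBD' cursor=0
After op 5 (left): buf='JQCARLBD' cursor=0
After op 6 (select(7,8) replace("JF")): buf='JQCARLBJF' cursor=9
After op 7 (backspace): buf='JQCARLBJ' cursor=8
After op 8 (home): buf='JQCARLBJ' cursor=0
After op 9 (left): buf='JQCARLBJ' cursor=0
After op 10 (insert('Z')): buf='ZJQCARLBJ' cursor=1
After op 11 (backspace): buf='JQCARLBJ' cursor=0
After op 12 (end): buf='JQCARLBJ' cursor=8

Answer: JQCARLBJ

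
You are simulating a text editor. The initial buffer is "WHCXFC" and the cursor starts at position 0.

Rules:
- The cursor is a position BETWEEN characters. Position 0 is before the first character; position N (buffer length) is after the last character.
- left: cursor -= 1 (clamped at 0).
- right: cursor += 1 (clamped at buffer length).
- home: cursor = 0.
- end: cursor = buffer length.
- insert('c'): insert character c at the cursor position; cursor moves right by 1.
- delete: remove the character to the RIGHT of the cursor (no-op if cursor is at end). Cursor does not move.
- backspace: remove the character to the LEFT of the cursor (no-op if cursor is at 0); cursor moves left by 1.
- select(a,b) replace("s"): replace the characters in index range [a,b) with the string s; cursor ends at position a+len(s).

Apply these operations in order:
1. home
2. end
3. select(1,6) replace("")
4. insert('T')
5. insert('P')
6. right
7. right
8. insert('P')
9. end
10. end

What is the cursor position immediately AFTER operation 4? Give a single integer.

Answer: 2

Derivation:
After op 1 (home): buf='WHCXFC' cursor=0
After op 2 (end): buf='WHCXFC' cursor=6
After op 3 (select(1,6) replace("")): buf='W' cursor=1
After op 4 (insert('T')): buf='WT' cursor=2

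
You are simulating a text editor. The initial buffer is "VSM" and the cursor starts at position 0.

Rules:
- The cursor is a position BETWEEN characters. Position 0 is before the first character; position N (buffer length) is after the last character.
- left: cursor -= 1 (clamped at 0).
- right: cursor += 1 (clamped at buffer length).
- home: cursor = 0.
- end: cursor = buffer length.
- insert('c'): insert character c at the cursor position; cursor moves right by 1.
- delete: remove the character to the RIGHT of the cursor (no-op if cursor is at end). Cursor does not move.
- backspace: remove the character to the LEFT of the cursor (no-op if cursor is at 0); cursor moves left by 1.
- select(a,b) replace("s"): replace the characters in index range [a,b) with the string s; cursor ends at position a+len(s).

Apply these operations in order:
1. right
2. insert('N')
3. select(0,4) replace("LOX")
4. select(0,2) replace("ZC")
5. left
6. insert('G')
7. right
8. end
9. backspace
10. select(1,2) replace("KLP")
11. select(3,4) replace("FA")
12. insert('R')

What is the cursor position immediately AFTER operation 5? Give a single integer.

Answer: 1

Derivation:
After op 1 (right): buf='VSM' cursor=1
After op 2 (insert('N')): buf='VNSM' cursor=2
After op 3 (select(0,4) replace("LOX")): buf='LOX' cursor=3
After op 4 (select(0,2) replace("ZC")): buf='ZCX' cursor=2
After op 5 (left): buf='ZCX' cursor=1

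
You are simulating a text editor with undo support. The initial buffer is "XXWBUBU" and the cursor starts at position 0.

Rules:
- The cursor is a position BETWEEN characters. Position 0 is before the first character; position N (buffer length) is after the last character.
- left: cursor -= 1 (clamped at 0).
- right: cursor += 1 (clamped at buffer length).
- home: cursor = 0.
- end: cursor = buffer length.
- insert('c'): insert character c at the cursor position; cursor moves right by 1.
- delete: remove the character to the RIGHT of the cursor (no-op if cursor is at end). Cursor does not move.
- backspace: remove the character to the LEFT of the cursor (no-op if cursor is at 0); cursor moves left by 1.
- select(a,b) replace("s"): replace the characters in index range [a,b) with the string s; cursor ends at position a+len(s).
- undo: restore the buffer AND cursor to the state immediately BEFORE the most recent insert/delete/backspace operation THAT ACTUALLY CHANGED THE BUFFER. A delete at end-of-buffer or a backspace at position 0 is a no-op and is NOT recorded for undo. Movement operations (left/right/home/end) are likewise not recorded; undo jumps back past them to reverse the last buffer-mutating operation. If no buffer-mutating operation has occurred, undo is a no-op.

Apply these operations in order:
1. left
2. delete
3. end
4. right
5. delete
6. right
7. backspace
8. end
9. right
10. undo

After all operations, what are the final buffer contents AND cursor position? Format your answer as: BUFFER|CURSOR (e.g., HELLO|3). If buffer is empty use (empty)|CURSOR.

After op 1 (left): buf='XXWBUBU' cursor=0
After op 2 (delete): buf='XWBUBU' cursor=0
After op 3 (end): buf='XWBUBU' cursor=6
After op 4 (right): buf='XWBUBU' cursor=6
After op 5 (delete): buf='XWBUBU' cursor=6
After op 6 (right): buf='XWBUBU' cursor=6
After op 7 (backspace): buf='XWBUB' cursor=5
After op 8 (end): buf='XWBUB' cursor=5
After op 9 (right): buf='XWBUB' cursor=5
After op 10 (undo): buf='XWBUBU' cursor=6

Answer: XWBUBU|6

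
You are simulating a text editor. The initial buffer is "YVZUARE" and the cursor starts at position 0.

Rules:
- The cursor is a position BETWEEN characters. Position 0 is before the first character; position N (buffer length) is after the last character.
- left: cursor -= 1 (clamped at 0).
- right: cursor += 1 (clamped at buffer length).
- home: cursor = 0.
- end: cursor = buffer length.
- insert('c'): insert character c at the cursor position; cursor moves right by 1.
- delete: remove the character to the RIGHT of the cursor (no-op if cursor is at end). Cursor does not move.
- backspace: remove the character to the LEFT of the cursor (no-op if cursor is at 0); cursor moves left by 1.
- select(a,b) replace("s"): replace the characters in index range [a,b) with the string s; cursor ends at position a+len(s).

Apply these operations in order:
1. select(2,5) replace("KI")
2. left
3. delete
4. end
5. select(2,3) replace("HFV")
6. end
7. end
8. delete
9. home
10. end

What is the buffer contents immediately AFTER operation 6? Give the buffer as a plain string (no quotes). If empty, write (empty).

Answer: YVHFVRE

Derivation:
After op 1 (select(2,5) replace("KI")): buf='YVKIRE' cursor=4
After op 2 (left): buf='YVKIRE' cursor=3
After op 3 (delete): buf='YVKRE' cursor=3
After op 4 (end): buf='YVKRE' cursor=5
After op 5 (select(2,3) replace("HFV")): buf='YVHFVRE' cursor=5
After op 6 (end): buf='YVHFVRE' cursor=7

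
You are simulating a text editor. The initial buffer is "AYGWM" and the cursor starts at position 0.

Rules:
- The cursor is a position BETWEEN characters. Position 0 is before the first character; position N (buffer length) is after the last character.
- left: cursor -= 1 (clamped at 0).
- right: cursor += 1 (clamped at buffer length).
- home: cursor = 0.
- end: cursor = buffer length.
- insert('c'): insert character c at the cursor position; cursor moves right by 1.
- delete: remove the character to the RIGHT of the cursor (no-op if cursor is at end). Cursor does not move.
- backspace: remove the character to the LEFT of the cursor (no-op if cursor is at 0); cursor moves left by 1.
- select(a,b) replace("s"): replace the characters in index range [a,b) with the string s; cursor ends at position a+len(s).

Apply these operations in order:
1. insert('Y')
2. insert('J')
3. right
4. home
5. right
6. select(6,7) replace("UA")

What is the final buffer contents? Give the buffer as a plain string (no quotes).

Answer: YJAYGWUA

Derivation:
After op 1 (insert('Y')): buf='YAYGWM' cursor=1
After op 2 (insert('J')): buf='YJAYGWM' cursor=2
After op 3 (right): buf='YJAYGWM' cursor=3
After op 4 (home): buf='YJAYGWM' cursor=0
After op 5 (right): buf='YJAYGWM' cursor=1
After op 6 (select(6,7) replace("UA")): buf='YJAYGWUA' cursor=8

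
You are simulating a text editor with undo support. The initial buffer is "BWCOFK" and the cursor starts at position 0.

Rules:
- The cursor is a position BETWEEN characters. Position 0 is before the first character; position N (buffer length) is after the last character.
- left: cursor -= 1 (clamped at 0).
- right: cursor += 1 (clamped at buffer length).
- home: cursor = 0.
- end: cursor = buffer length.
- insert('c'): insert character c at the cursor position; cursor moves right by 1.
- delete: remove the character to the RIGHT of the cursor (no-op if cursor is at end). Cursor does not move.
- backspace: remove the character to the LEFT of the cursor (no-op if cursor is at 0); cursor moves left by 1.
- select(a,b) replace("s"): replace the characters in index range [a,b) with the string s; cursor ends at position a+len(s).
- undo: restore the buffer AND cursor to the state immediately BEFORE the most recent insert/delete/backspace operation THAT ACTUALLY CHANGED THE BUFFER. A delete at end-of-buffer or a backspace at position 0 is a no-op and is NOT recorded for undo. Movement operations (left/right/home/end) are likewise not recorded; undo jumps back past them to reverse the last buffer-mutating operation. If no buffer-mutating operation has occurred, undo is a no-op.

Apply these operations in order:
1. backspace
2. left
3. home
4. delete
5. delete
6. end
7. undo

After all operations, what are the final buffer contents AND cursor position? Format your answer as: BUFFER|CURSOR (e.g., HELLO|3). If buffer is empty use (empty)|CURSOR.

After op 1 (backspace): buf='BWCOFK' cursor=0
After op 2 (left): buf='BWCOFK' cursor=0
After op 3 (home): buf='BWCOFK' cursor=0
After op 4 (delete): buf='WCOFK' cursor=0
After op 5 (delete): buf='COFK' cursor=0
After op 6 (end): buf='COFK' cursor=4
After op 7 (undo): buf='WCOFK' cursor=0

Answer: WCOFK|0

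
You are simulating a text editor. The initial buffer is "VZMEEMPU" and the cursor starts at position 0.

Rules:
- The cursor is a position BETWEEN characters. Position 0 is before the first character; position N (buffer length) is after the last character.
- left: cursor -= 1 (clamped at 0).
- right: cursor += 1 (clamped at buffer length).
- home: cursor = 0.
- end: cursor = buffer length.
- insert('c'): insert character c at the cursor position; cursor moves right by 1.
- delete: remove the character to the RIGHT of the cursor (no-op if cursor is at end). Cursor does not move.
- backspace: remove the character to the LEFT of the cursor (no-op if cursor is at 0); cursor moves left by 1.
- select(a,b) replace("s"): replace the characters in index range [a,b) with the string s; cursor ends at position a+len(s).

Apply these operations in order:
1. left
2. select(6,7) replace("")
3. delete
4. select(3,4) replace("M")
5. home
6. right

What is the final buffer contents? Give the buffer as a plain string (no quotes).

Answer: VZMMEM

Derivation:
After op 1 (left): buf='VZMEEMPU' cursor=0
After op 2 (select(6,7) replace("")): buf='VZMEEMU' cursor=6
After op 3 (delete): buf='VZMEEM' cursor=6
After op 4 (select(3,4) replace("M")): buf='VZMMEM' cursor=4
After op 5 (home): buf='VZMMEM' cursor=0
After op 6 (right): buf='VZMMEM' cursor=1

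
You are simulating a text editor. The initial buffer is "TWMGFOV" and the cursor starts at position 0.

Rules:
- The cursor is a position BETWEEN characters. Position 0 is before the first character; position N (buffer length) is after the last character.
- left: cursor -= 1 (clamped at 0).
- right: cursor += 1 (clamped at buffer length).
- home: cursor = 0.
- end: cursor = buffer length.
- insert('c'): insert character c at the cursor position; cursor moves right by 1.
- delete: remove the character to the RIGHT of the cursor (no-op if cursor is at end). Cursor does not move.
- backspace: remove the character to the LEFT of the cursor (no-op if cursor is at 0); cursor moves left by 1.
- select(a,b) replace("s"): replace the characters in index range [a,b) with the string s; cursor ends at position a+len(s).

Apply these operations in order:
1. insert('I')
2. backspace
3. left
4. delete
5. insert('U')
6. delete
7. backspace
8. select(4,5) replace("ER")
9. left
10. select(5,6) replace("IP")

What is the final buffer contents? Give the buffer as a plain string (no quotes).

After op 1 (insert('I')): buf='ITWMGFOV' cursor=1
After op 2 (backspace): buf='TWMGFOV' cursor=0
After op 3 (left): buf='TWMGFOV' cursor=0
After op 4 (delete): buf='WMGFOV' cursor=0
After op 5 (insert('U')): buf='UWMGFOV' cursor=1
After op 6 (delete): buf='UMGFOV' cursor=1
After op 7 (backspace): buf='MGFOV' cursor=0
After op 8 (select(4,5) replace("ER")): buf='MGFOER' cursor=6
After op 9 (left): buf='MGFOER' cursor=5
After op 10 (select(5,6) replace("IP")): buf='MGFOEIP' cursor=7

Answer: MGFOEIP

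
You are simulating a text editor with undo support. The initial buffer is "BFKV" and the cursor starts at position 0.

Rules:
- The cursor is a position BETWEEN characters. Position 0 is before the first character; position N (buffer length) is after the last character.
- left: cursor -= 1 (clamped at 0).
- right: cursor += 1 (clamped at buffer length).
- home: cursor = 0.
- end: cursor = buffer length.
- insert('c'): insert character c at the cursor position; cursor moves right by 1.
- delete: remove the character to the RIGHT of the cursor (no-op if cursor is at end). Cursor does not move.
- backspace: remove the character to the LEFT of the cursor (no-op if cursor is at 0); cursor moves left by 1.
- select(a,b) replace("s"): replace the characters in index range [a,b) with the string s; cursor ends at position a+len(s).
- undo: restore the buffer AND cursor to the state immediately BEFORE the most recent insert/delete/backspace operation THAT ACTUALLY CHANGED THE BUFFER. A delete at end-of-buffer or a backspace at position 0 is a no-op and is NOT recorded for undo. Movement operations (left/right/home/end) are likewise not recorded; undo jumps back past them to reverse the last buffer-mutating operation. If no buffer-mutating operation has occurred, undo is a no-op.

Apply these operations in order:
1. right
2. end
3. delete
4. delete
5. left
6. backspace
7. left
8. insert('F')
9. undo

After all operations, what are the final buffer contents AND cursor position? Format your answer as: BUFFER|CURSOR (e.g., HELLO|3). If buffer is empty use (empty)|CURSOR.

After op 1 (right): buf='BFKV' cursor=1
After op 2 (end): buf='BFKV' cursor=4
After op 3 (delete): buf='BFKV' cursor=4
After op 4 (delete): buf='BFKV' cursor=4
After op 5 (left): buf='BFKV' cursor=3
After op 6 (backspace): buf='BFV' cursor=2
After op 7 (left): buf='BFV' cursor=1
After op 8 (insert('F')): buf='BFFV' cursor=2
After op 9 (undo): buf='BFV' cursor=1

Answer: BFV|1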